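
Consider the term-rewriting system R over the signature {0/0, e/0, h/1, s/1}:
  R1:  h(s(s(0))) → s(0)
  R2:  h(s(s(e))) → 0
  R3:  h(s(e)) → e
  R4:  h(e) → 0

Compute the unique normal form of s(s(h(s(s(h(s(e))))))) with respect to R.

s(s(0))

1. s(s(h(s(s(h(s(e)))))))  →  s(s(h(s(s(e)))))   [R3 at 1.1.1.1.1]
2. s(s(h(s(s(e)))))  →  s(s(0))   [R2 at 1.1]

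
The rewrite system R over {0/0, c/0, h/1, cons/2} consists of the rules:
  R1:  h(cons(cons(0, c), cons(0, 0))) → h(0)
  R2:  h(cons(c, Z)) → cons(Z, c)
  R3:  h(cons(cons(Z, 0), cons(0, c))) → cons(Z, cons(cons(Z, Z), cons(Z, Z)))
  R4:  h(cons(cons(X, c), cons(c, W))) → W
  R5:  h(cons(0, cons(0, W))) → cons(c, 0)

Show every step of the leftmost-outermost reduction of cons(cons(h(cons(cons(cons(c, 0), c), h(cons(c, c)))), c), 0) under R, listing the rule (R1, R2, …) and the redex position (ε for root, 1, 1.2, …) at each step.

cons(cons(c, c), 0)

1. cons(cons(h(cons(cons(cons(c, 0), c), h(cons(c, c)))), c), 0)  →  cons(cons(h(cons(cons(cons(c, 0), c), cons(c, c))), c), 0)   [R2 at 1.1.1.2]
2. cons(cons(h(cons(cons(cons(c, 0), c), cons(c, c))), c), 0)  →  cons(cons(c, c), 0)   [R4 at 1.1]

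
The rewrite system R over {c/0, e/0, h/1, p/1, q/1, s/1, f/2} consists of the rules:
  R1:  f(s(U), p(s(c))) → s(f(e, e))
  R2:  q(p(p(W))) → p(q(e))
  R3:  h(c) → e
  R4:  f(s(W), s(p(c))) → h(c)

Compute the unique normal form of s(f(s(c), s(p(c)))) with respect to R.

s(e)

1. s(f(s(c), s(p(c))))  →  s(h(c))   [R4 at 1]
2. s(h(c))  →  s(e)   [R3 at 1]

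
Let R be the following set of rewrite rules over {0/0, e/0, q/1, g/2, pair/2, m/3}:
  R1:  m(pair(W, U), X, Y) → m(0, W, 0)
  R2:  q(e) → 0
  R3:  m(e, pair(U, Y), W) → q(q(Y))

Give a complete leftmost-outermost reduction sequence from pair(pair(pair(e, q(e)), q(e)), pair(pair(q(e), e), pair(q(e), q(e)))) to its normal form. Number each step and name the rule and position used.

1. pair(pair(pair(e, q(e)), q(e)), pair(pair(q(e), e), pair(q(e), q(e))))  →  pair(pair(pair(e, 0), q(e)), pair(pair(q(e), e), pair(q(e), q(e))))   [R2 at 1.1.2]
2. pair(pair(pair(e, 0), q(e)), pair(pair(q(e), e), pair(q(e), q(e))))  →  pair(pair(pair(e, 0), 0), pair(pair(q(e), e), pair(q(e), q(e))))   [R2 at 1.2]
3. pair(pair(pair(e, 0), 0), pair(pair(q(e), e), pair(q(e), q(e))))  →  pair(pair(pair(e, 0), 0), pair(pair(0, e), pair(q(e), q(e))))   [R2 at 2.1.1]
4. pair(pair(pair(e, 0), 0), pair(pair(0, e), pair(q(e), q(e))))  →  pair(pair(pair(e, 0), 0), pair(pair(0, e), pair(0, q(e))))   [R2 at 2.2.1]
5. pair(pair(pair(e, 0), 0), pair(pair(0, e), pair(0, q(e))))  →  pair(pair(pair(e, 0), 0), pair(pair(0, e), pair(0, 0)))   [R2 at 2.2.2]

pair(pair(pair(e, 0), 0), pair(pair(0, e), pair(0, 0)))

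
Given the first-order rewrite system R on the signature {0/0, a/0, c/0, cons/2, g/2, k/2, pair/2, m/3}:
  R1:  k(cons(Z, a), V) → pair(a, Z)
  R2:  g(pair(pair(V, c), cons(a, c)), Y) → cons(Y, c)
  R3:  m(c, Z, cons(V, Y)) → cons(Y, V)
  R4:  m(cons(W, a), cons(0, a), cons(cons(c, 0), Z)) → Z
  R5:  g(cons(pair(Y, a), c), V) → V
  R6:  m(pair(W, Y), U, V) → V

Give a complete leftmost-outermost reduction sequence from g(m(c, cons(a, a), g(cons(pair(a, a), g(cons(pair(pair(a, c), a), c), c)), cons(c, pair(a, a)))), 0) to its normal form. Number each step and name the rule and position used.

1. g(m(c, cons(a, a), g(cons(pair(a, a), g(cons(pair(pair(a, c), a), c), c)), cons(c, pair(a, a)))), 0)  →  g(m(c, cons(a, a), g(cons(pair(a, a), c), cons(c, pair(a, a)))), 0)   [R5 at 1.3.1.2]
2. g(m(c, cons(a, a), g(cons(pair(a, a), c), cons(c, pair(a, a)))), 0)  →  g(m(c, cons(a, a), cons(c, pair(a, a))), 0)   [R5 at 1.3]
3. g(m(c, cons(a, a), cons(c, pair(a, a))), 0)  →  g(cons(pair(a, a), c), 0)   [R3 at 1]
4. g(cons(pair(a, a), c), 0)  →  0   [R5 at ε]

0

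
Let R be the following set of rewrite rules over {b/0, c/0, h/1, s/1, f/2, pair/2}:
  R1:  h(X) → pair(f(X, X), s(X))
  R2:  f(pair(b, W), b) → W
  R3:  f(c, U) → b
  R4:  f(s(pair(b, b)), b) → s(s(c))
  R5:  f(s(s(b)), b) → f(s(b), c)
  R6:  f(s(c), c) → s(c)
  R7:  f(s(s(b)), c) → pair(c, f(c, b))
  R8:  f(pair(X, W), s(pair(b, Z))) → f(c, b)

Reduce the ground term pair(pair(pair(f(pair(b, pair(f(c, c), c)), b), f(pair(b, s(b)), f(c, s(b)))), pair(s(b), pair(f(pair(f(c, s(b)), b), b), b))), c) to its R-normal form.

pair(pair(pair(pair(b, c), s(b)), pair(s(b), pair(b, b))), c)

1. pair(pair(pair(f(pair(b, pair(f(c, c), c)), b), f(pair(b, s(b)), f(c, s(b)))), pair(s(b), pair(f(pair(f(c, s(b)), b), b), b))), c)  →  pair(pair(pair(pair(f(c, c), c), f(pair(b, s(b)), f(c, s(b)))), pair(s(b), pair(f(pair(f(c, s(b)), b), b), b))), c)   [R2 at 1.1.1]
2. pair(pair(pair(pair(f(c, c), c), f(pair(b, s(b)), f(c, s(b)))), pair(s(b), pair(f(pair(f(c, s(b)), b), b), b))), c)  →  pair(pair(pair(pair(b, c), f(pair(b, s(b)), f(c, s(b)))), pair(s(b), pair(f(pair(f(c, s(b)), b), b), b))), c)   [R3 at 1.1.1.1]
3. pair(pair(pair(pair(b, c), f(pair(b, s(b)), f(c, s(b)))), pair(s(b), pair(f(pair(f(c, s(b)), b), b), b))), c)  →  pair(pair(pair(pair(b, c), f(pair(b, s(b)), b)), pair(s(b), pair(f(pair(f(c, s(b)), b), b), b))), c)   [R3 at 1.1.2.2]
4. pair(pair(pair(pair(b, c), f(pair(b, s(b)), b)), pair(s(b), pair(f(pair(f(c, s(b)), b), b), b))), c)  →  pair(pair(pair(pair(b, c), s(b)), pair(s(b), pair(f(pair(f(c, s(b)), b), b), b))), c)   [R2 at 1.1.2]
5. pair(pair(pair(pair(b, c), s(b)), pair(s(b), pair(f(pair(f(c, s(b)), b), b), b))), c)  →  pair(pair(pair(pair(b, c), s(b)), pair(s(b), pair(f(pair(b, b), b), b))), c)   [R3 at 1.2.2.1.1.1]
6. pair(pair(pair(pair(b, c), s(b)), pair(s(b), pair(f(pair(b, b), b), b))), c)  →  pair(pair(pair(pair(b, c), s(b)), pair(s(b), pair(b, b))), c)   [R2 at 1.2.2.1]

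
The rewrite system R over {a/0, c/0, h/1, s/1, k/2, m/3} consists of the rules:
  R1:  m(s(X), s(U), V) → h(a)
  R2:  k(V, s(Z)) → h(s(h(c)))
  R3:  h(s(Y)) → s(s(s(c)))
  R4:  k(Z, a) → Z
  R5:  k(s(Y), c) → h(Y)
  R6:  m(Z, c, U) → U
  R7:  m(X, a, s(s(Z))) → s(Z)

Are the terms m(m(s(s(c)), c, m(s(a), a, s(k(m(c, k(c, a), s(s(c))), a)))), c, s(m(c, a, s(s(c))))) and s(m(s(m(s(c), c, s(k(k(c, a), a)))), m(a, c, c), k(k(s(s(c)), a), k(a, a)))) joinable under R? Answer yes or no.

no — NF(t₁) = s(s(c)), NF(t₂) = s(s(s(c)))

Reduce t₁ = m(m(s(s(c)), c, m(s(a), a, s(k(m(c, k(c, a), s(s(c))), a)))), c, s(m(c, a, s(s(c))))):
1. m(m(s(s(c)), c, m(s(a), a, s(k(m(c, k(c, a), s(s(c))), a)))), c, s(m(c, a, s(s(c)))))  →  s(m(c, a, s(s(c))))   [R6 at ε]
2. s(m(c, a, s(s(c))))  →  s(s(c))   [R7 at 1]

Reduce t₂ = s(m(s(m(s(c), c, s(k(k(c, a), a)))), m(a, c, c), k(k(s(s(c)), a), k(a, a)))):
1. s(m(s(m(s(c), c, s(k(k(c, a), a)))), m(a, c, c), k(k(s(s(c)), a), k(a, a))))  →  s(m(s(s(k(k(c, a), a))), m(a, c, c), k(k(s(s(c)), a), k(a, a))))   [R6 at 1.1.1]
2. s(m(s(s(k(k(c, a), a))), m(a, c, c), k(k(s(s(c)), a), k(a, a))))  →  s(m(s(s(k(c, a))), m(a, c, c), k(k(s(s(c)), a), k(a, a))))   [R4 at 1.1.1.1]
3. s(m(s(s(k(c, a))), m(a, c, c), k(k(s(s(c)), a), k(a, a))))  →  s(m(s(s(c)), m(a, c, c), k(k(s(s(c)), a), k(a, a))))   [R4 at 1.1.1.1]
4. s(m(s(s(c)), m(a, c, c), k(k(s(s(c)), a), k(a, a))))  →  s(m(s(s(c)), c, k(k(s(s(c)), a), k(a, a))))   [R6 at 1.2]
5. s(m(s(s(c)), c, k(k(s(s(c)), a), k(a, a))))  →  s(k(k(s(s(c)), a), k(a, a)))   [R6 at 1]
6. s(k(k(s(s(c)), a), k(a, a)))  →  s(k(s(s(c)), k(a, a)))   [R4 at 1.1]
7. s(k(s(s(c)), k(a, a)))  →  s(k(s(s(c)), a))   [R4 at 1.2]
8. s(k(s(s(c)), a))  →  s(s(s(c)))   [R4 at 1]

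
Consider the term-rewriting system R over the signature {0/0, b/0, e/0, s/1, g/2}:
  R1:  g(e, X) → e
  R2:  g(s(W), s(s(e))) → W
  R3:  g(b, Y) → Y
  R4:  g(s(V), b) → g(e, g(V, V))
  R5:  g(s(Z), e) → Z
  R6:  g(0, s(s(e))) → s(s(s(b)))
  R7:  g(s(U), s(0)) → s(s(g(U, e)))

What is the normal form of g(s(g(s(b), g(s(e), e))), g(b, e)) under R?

1. g(s(g(s(b), g(s(e), e))), g(b, e))  →  g(s(g(s(b), e)), g(b, e))   [R5 at 1.1.2]
2. g(s(g(s(b), e)), g(b, e))  →  g(s(b), g(b, e))   [R5 at 1.1]
3. g(s(b), g(b, e))  →  g(s(b), e)   [R3 at 2]
4. g(s(b), e)  →  b   [R5 at ε]

b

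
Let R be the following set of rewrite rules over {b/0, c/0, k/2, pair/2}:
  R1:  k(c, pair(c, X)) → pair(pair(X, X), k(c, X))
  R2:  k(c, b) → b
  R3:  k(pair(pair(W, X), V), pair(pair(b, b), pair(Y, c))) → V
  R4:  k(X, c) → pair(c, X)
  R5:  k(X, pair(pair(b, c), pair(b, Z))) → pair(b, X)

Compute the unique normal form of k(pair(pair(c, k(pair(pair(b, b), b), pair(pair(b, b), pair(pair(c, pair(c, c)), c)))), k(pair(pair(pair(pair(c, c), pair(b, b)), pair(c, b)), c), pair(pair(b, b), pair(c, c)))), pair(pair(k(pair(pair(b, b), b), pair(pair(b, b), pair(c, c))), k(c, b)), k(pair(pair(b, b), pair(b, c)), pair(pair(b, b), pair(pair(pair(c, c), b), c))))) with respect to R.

c

1. k(pair(pair(c, k(pair(pair(b, b), b), pair(pair(b, b), pair(pair(c, pair(c, c)), c)))), k(pair(pair(pair(pair(c, c), pair(b, b)), pair(c, b)), c), pair(pair(b, b), pair(c, c)))), pair(pair(k(pair(pair(b, b), b), pair(pair(b, b), pair(c, c))), k(c, b)), k(pair(pair(b, b), pair(b, c)), pair(pair(b, b), pair(pair(pair(c, c), b), c)))))  →  k(pair(pair(c, b), k(pair(pair(pair(pair(c, c), pair(b, b)), pair(c, b)), c), pair(pair(b, b), pair(c, c)))), pair(pair(k(pair(pair(b, b), b), pair(pair(b, b), pair(c, c))), k(c, b)), k(pair(pair(b, b), pair(b, c)), pair(pair(b, b), pair(pair(pair(c, c), b), c)))))   [R3 at 1.1.2]
2. k(pair(pair(c, b), k(pair(pair(pair(pair(c, c), pair(b, b)), pair(c, b)), c), pair(pair(b, b), pair(c, c)))), pair(pair(k(pair(pair(b, b), b), pair(pair(b, b), pair(c, c))), k(c, b)), k(pair(pair(b, b), pair(b, c)), pair(pair(b, b), pair(pair(pair(c, c), b), c)))))  →  k(pair(pair(c, b), c), pair(pair(k(pair(pair(b, b), b), pair(pair(b, b), pair(c, c))), k(c, b)), k(pair(pair(b, b), pair(b, c)), pair(pair(b, b), pair(pair(pair(c, c), b), c)))))   [R3 at 1.2]
3. k(pair(pair(c, b), c), pair(pair(k(pair(pair(b, b), b), pair(pair(b, b), pair(c, c))), k(c, b)), k(pair(pair(b, b), pair(b, c)), pair(pair(b, b), pair(pair(pair(c, c), b), c)))))  →  k(pair(pair(c, b), c), pair(pair(b, k(c, b)), k(pair(pair(b, b), pair(b, c)), pair(pair(b, b), pair(pair(pair(c, c), b), c)))))   [R3 at 2.1.1]
4. k(pair(pair(c, b), c), pair(pair(b, k(c, b)), k(pair(pair(b, b), pair(b, c)), pair(pair(b, b), pair(pair(pair(c, c), b), c)))))  →  k(pair(pair(c, b), c), pair(pair(b, b), k(pair(pair(b, b), pair(b, c)), pair(pair(b, b), pair(pair(pair(c, c), b), c)))))   [R2 at 2.1.2]
5. k(pair(pair(c, b), c), pair(pair(b, b), k(pair(pair(b, b), pair(b, c)), pair(pair(b, b), pair(pair(pair(c, c), b), c)))))  →  k(pair(pair(c, b), c), pair(pair(b, b), pair(b, c)))   [R3 at 2.2]
6. k(pair(pair(c, b), c), pair(pair(b, b), pair(b, c)))  →  c   [R3 at ε]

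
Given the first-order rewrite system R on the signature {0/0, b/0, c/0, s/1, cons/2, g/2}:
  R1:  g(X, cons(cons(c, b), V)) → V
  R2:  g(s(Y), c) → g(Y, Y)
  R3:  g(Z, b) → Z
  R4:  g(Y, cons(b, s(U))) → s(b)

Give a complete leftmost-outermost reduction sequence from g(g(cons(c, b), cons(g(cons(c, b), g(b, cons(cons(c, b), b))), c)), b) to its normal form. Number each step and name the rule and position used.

1. g(g(cons(c, b), cons(g(cons(c, b), g(b, cons(cons(c, b), b))), c)), b)  →  g(cons(c, b), cons(g(cons(c, b), g(b, cons(cons(c, b), b))), c))   [R3 at ε]
2. g(cons(c, b), cons(g(cons(c, b), g(b, cons(cons(c, b), b))), c))  →  g(cons(c, b), cons(g(cons(c, b), b), c))   [R1 at 2.1.2]
3. g(cons(c, b), cons(g(cons(c, b), b), c))  →  g(cons(c, b), cons(cons(c, b), c))   [R3 at 2.1]
4. g(cons(c, b), cons(cons(c, b), c))  →  c   [R1 at ε]

c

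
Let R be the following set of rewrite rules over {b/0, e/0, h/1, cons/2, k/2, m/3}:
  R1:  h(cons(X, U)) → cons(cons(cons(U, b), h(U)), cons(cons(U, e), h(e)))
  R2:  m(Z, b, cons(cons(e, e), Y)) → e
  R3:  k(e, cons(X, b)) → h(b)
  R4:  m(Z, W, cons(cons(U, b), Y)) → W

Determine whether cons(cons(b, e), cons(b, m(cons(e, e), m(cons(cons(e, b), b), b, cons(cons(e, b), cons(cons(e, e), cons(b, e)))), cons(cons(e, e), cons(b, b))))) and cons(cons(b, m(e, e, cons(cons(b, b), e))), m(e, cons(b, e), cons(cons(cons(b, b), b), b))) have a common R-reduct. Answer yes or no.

yes — NF(t₁) = cons(cons(b, e), cons(b, e)), NF(t₂) = cons(cons(b, e), cons(b, e))

Reduce t₁ = cons(cons(b, e), cons(b, m(cons(e, e), m(cons(cons(e, b), b), b, cons(cons(e, b), cons(cons(e, e), cons(b, e)))), cons(cons(e, e), cons(b, b))))):
1. cons(cons(b, e), cons(b, m(cons(e, e), m(cons(cons(e, b), b), b, cons(cons(e, b), cons(cons(e, e), cons(b, e)))), cons(cons(e, e), cons(b, b)))))  →  cons(cons(b, e), cons(b, m(cons(e, e), b, cons(cons(e, e), cons(b, b)))))   [R4 at 2.2.2]
2. cons(cons(b, e), cons(b, m(cons(e, e), b, cons(cons(e, e), cons(b, b)))))  →  cons(cons(b, e), cons(b, e))   [R2 at 2.2]

Reduce t₂ = cons(cons(b, m(e, e, cons(cons(b, b), e))), m(e, cons(b, e), cons(cons(cons(b, b), b), b))):
1. cons(cons(b, m(e, e, cons(cons(b, b), e))), m(e, cons(b, e), cons(cons(cons(b, b), b), b)))  →  cons(cons(b, e), m(e, cons(b, e), cons(cons(cons(b, b), b), b)))   [R4 at 1.2]
2. cons(cons(b, e), m(e, cons(b, e), cons(cons(cons(b, b), b), b)))  →  cons(cons(b, e), cons(b, e))   [R4 at 2]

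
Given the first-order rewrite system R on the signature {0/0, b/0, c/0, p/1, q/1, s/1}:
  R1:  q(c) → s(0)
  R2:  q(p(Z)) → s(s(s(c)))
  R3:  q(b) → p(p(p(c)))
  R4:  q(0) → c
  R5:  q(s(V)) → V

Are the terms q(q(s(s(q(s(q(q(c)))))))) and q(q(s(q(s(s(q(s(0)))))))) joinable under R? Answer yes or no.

yes — NF(t₁) = 0, NF(t₂) = 0

Reduce t₁ = q(q(s(s(q(s(q(q(c)))))))):
1. q(q(s(s(q(s(q(q(c))))))))  →  q(s(q(s(q(q(c))))))   [R5 at 1]
2. q(s(q(s(q(q(c))))))  →  q(s(q(q(c))))   [R5 at ε]
3. q(s(q(q(c))))  →  q(q(c))   [R5 at ε]
4. q(q(c))  →  q(s(0))   [R1 at 1]
5. q(s(0))  →  0   [R5 at ε]

Reduce t₂ = q(q(s(q(s(s(q(s(0)))))))):
1. q(q(s(q(s(s(q(s(0))))))))  →  q(q(s(s(q(s(0))))))   [R5 at 1]
2. q(q(s(s(q(s(0))))))  →  q(s(q(s(0))))   [R5 at 1]
3. q(s(q(s(0))))  →  q(s(0))   [R5 at ε]
4. q(s(0))  →  0   [R5 at ε]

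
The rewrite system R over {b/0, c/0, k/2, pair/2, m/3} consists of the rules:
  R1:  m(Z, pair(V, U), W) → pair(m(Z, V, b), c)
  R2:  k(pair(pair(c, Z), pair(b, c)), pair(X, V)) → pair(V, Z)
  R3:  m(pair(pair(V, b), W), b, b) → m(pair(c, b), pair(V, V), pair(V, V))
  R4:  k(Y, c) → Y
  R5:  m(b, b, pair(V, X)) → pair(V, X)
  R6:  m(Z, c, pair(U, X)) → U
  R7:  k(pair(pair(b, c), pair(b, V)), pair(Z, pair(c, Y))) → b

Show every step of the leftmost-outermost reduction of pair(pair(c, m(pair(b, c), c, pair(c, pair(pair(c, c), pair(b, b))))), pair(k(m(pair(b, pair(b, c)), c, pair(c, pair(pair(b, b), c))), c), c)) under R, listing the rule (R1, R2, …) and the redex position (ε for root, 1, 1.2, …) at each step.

pair(pair(c, c), pair(c, c))

1. pair(pair(c, m(pair(b, c), c, pair(c, pair(pair(c, c), pair(b, b))))), pair(k(m(pair(b, pair(b, c)), c, pair(c, pair(pair(b, b), c))), c), c))  →  pair(pair(c, c), pair(k(m(pair(b, pair(b, c)), c, pair(c, pair(pair(b, b), c))), c), c))   [R6 at 1.2]
2. pair(pair(c, c), pair(k(m(pair(b, pair(b, c)), c, pair(c, pair(pair(b, b), c))), c), c))  →  pair(pair(c, c), pair(m(pair(b, pair(b, c)), c, pair(c, pair(pair(b, b), c))), c))   [R4 at 2.1]
3. pair(pair(c, c), pair(m(pair(b, pair(b, c)), c, pair(c, pair(pair(b, b), c))), c))  →  pair(pair(c, c), pair(c, c))   [R6 at 2.1]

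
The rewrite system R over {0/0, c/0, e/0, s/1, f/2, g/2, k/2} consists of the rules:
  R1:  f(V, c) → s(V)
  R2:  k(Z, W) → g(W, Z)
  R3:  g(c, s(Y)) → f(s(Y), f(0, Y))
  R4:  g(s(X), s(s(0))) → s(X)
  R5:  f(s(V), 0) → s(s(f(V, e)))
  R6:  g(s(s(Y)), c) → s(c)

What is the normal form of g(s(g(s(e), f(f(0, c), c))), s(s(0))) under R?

1. g(s(g(s(e), f(f(0, c), c))), s(s(0)))  →  s(g(s(e), f(f(0, c), c)))   [R4 at ε]
2. s(g(s(e), f(f(0, c), c)))  →  s(g(s(e), s(f(0, c))))   [R1 at 1.2]
3. s(g(s(e), s(f(0, c))))  →  s(g(s(e), s(s(0))))   [R1 at 1.2.1]
4. s(g(s(e), s(s(0))))  →  s(s(e))   [R4 at 1]

s(s(e))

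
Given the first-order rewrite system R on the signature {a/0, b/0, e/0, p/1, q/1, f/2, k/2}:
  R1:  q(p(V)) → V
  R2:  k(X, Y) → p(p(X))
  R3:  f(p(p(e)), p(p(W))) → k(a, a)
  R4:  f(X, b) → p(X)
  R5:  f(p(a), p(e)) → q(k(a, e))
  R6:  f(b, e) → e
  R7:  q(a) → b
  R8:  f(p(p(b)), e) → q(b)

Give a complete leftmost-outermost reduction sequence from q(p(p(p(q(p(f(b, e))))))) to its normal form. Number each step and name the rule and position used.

p(p(e))

1. q(p(p(p(q(p(f(b, e)))))))  →  p(p(q(p(f(b, e)))))   [R1 at ε]
2. p(p(q(p(f(b, e)))))  →  p(p(f(b, e)))   [R1 at 1.1]
3. p(p(f(b, e)))  →  p(p(e))   [R6 at 1.1]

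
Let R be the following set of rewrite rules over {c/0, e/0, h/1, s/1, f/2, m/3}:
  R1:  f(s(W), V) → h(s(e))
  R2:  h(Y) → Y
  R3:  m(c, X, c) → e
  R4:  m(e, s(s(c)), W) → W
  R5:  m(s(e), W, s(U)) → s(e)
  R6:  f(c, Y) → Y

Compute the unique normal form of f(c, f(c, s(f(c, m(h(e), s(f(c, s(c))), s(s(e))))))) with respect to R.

1. f(c, f(c, s(f(c, m(h(e), s(f(c, s(c))), s(s(e)))))))  →  f(c, s(f(c, m(h(e), s(f(c, s(c))), s(s(e))))))   [R6 at ε]
2. f(c, s(f(c, m(h(e), s(f(c, s(c))), s(s(e))))))  →  s(f(c, m(h(e), s(f(c, s(c))), s(s(e)))))   [R6 at ε]
3. s(f(c, m(h(e), s(f(c, s(c))), s(s(e)))))  →  s(m(h(e), s(f(c, s(c))), s(s(e))))   [R6 at 1]
4. s(m(h(e), s(f(c, s(c))), s(s(e))))  →  s(m(e, s(f(c, s(c))), s(s(e))))   [R2 at 1.1]
5. s(m(e, s(f(c, s(c))), s(s(e))))  →  s(m(e, s(s(c)), s(s(e))))   [R6 at 1.2.1]
6. s(m(e, s(s(c)), s(s(e))))  →  s(s(s(e)))   [R4 at 1]

s(s(s(e)))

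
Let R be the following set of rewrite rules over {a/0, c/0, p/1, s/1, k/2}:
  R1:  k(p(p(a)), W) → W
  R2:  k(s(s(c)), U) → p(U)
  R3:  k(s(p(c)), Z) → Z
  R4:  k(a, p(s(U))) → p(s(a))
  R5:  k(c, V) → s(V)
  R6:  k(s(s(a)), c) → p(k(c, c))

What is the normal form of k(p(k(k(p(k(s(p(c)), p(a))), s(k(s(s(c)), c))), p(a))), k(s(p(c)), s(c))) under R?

1. k(p(k(k(p(k(s(p(c)), p(a))), s(k(s(s(c)), c))), p(a))), k(s(p(c)), s(c)))  →  k(p(k(k(p(p(a)), s(k(s(s(c)), c))), p(a))), k(s(p(c)), s(c)))   [R3 at 1.1.1.1.1]
2. k(p(k(k(p(p(a)), s(k(s(s(c)), c))), p(a))), k(s(p(c)), s(c)))  →  k(p(k(s(k(s(s(c)), c)), p(a))), k(s(p(c)), s(c)))   [R1 at 1.1.1]
3. k(p(k(s(k(s(s(c)), c)), p(a))), k(s(p(c)), s(c)))  →  k(p(k(s(p(c)), p(a))), k(s(p(c)), s(c)))   [R2 at 1.1.1.1]
4. k(p(k(s(p(c)), p(a))), k(s(p(c)), s(c)))  →  k(p(p(a)), k(s(p(c)), s(c)))   [R3 at 1.1]
5. k(p(p(a)), k(s(p(c)), s(c)))  →  k(s(p(c)), s(c))   [R1 at ε]
6. k(s(p(c)), s(c))  →  s(c)   [R3 at ε]

s(c)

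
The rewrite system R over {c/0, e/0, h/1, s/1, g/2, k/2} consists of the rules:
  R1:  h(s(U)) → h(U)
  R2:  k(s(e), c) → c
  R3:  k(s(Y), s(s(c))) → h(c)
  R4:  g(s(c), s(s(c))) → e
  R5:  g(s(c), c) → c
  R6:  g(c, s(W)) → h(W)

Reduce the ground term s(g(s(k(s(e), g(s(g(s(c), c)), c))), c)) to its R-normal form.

s(c)

1. s(g(s(k(s(e), g(s(g(s(c), c)), c))), c))  →  s(g(s(k(s(e), g(s(c), c))), c))   [R5 at 1.1.1.2.1.1]
2. s(g(s(k(s(e), g(s(c), c))), c))  →  s(g(s(k(s(e), c)), c))   [R5 at 1.1.1.2]
3. s(g(s(k(s(e), c)), c))  →  s(g(s(c), c))   [R2 at 1.1.1]
4. s(g(s(c), c))  →  s(c)   [R5 at 1]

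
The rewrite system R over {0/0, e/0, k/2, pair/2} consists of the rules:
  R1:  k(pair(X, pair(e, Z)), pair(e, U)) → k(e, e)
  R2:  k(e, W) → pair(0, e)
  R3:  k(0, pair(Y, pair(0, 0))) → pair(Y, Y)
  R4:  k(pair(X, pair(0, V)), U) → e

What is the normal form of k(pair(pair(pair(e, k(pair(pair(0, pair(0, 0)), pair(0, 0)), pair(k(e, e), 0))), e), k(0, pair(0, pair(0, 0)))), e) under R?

e

1. k(pair(pair(pair(e, k(pair(pair(0, pair(0, 0)), pair(0, 0)), pair(k(e, e), 0))), e), k(0, pair(0, pair(0, 0)))), e)  →  k(pair(pair(pair(e, e), e), k(0, pair(0, pair(0, 0)))), e)   [R4 at 1.1.1.2]
2. k(pair(pair(pair(e, e), e), k(0, pair(0, pair(0, 0)))), e)  →  k(pair(pair(pair(e, e), e), pair(0, 0)), e)   [R3 at 1.2]
3. k(pair(pair(pair(e, e), e), pair(0, 0)), e)  →  e   [R4 at ε]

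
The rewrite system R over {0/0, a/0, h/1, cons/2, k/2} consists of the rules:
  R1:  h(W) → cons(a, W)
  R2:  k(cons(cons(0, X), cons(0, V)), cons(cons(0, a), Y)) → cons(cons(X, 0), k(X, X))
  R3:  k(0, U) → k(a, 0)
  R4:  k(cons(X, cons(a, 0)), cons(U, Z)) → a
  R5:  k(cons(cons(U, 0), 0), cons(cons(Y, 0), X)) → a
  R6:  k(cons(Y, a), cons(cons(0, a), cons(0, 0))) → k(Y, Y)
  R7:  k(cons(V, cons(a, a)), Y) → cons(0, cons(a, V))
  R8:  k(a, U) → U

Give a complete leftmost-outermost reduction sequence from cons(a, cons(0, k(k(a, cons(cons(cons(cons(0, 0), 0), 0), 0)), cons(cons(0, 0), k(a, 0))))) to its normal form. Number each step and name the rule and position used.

1. cons(a, cons(0, k(k(a, cons(cons(cons(cons(0, 0), 0), 0), 0)), cons(cons(0, 0), k(a, 0)))))  →  cons(a, cons(0, k(cons(cons(cons(cons(0, 0), 0), 0), 0), cons(cons(0, 0), k(a, 0)))))   [R8 at 2.2.1]
2. cons(a, cons(0, k(cons(cons(cons(cons(0, 0), 0), 0), 0), cons(cons(0, 0), k(a, 0)))))  →  cons(a, cons(0, a))   [R5 at 2.2]

cons(a, cons(0, a))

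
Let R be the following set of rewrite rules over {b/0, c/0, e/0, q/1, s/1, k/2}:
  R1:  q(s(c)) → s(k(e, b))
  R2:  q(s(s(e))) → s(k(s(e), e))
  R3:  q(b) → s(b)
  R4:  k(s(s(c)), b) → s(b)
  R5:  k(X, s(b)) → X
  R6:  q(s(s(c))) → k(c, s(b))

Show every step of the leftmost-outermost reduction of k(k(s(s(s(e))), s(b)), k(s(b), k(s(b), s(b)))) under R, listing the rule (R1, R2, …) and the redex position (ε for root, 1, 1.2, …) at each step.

s(s(s(e)))

1. k(k(s(s(s(e))), s(b)), k(s(b), k(s(b), s(b))))  →  k(s(s(s(e))), k(s(b), k(s(b), s(b))))   [R5 at 1]
2. k(s(s(s(e))), k(s(b), k(s(b), s(b))))  →  k(s(s(s(e))), k(s(b), s(b)))   [R5 at 2.2]
3. k(s(s(s(e))), k(s(b), s(b)))  →  k(s(s(s(e))), s(b))   [R5 at 2]
4. k(s(s(s(e))), s(b))  →  s(s(s(e)))   [R5 at ε]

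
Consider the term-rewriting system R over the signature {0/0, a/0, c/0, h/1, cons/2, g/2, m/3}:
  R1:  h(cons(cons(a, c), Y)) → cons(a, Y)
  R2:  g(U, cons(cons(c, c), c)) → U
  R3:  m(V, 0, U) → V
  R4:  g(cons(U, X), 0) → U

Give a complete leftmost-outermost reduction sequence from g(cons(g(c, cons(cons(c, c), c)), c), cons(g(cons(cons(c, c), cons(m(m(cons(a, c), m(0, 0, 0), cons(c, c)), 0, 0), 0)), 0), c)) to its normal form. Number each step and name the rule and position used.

1. g(cons(g(c, cons(cons(c, c), c)), c), cons(g(cons(cons(c, c), cons(m(m(cons(a, c), m(0, 0, 0), cons(c, c)), 0, 0), 0)), 0), c))  →  g(cons(c, c), cons(g(cons(cons(c, c), cons(m(m(cons(a, c), m(0, 0, 0), cons(c, c)), 0, 0), 0)), 0), c))   [R2 at 1.1]
2. g(cons(c, c), cons(g(cons(cons(c, c), cons(m(m(cons(a, c), m(0, 0, 0), cons(c, c)), 0, 0), 0)), 0), c))  →  g(cons(c, c), cons(cons(c, c), c))   [R4 at 2.1]
3. g(cons(c, c), cons(cons(c, c), c))  →  cons(c, c)   [R2 at ε]

cons(c, c)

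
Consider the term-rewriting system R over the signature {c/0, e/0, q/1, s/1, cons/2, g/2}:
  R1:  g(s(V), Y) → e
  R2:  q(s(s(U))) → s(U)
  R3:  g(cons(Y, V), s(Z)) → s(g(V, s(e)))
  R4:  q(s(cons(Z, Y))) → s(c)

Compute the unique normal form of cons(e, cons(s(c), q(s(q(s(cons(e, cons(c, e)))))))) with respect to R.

1. cons(e, cons(s(c), q(s(q(s(cons(e, cons(c, e))))))))  →  cons(e, cons(s(c), q(s(s(c)))))   [R4 at 2.2.1.1]
2. cons(e, cons(s(c), q(s(s(c)))))  →  cons(e, cons(s(c), s(c)))   [R2 at 2.2]

cons(e, cons(s(c), s(c)))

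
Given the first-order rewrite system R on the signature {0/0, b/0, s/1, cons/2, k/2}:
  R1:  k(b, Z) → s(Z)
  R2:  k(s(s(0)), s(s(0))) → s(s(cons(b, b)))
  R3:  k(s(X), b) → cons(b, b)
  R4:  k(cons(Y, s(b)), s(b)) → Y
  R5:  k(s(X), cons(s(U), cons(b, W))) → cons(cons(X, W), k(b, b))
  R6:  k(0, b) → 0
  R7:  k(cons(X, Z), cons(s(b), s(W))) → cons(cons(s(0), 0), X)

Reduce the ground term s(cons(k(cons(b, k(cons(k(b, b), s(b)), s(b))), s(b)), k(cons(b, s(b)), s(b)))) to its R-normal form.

1. s(cons(k(cons(b, k(cons(k(b, b), s(b)), s(b))), s(b)), k(cons(b, s(b)), s(b))))  →  s(cons(k(cons(b, k(b, b)), s(b)), k(cons(b, s(b)), s(b))))   [R4 at 1.1.1.2]
2. s(cons(k(cons(b, k(b, b)), s(b)), k(cons(b, s(b)), s(b))))  →  s(cons(k(cons(b, s(b)), s(b)), k(cons(b, s(b)), s(b))))   [R1 at 1.1.1.2]
3. s(cons(k(cons(b, s(b)), s(b)), k(cons(b, s(b)), s(b))))  →  s(cons(b, k(cons(b, s(b)), s(b))))   [R4 at 1.1]
4. s(cons(b, k(cons(b, s(b)), s(b))))  →  s(cons(b, b))   [R4 at 1.2]

s(cons(b, b))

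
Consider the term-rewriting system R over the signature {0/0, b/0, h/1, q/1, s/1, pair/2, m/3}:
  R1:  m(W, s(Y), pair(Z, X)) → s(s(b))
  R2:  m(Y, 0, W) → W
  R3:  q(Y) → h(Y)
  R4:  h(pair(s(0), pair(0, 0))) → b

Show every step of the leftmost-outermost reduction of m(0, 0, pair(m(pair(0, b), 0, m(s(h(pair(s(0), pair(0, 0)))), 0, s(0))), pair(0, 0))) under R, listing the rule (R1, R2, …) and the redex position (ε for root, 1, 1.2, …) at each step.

1. m(0, 0, pair(m(pair(0, b), 0, m(s(h(pair(s(0), pair(0, 0)))), 0, s(0))), pair(0, 0)))  →  pair(m(pair(0, b), 0, m(s(h(pair(s(0), pair(0, 0)))), 0, s(0))), pair(0, 0))   [R2 at ε]
2. pair(m(pair(0, b), 0, m(s(h(pair(s(0), pair(0, 0)))), 0, s(0))), pair(0, 0))  →  pair(m(s(h(pair(s(0), pair(0, 0)))), 0, s(0)), pair(0, 0))   [R2 at 1]
3. pair(m(s(h(pair(s(0), pair(0, 0)))), 0, s(0)), pair(0, 0))  →  pair(s(0), pair(0, 0))   [R2 at 1]

pair(s(0), pair(0, 0))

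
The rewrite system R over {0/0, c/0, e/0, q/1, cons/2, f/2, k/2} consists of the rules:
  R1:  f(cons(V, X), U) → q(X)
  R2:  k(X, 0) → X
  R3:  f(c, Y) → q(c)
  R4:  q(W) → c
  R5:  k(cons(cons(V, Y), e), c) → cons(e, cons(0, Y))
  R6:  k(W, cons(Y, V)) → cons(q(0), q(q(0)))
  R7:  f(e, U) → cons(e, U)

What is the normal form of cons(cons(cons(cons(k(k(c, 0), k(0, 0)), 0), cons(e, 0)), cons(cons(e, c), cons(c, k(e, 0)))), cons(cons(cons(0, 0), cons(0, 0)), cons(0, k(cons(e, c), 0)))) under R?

1. cons(cons(cons(cons(k(k(c, 0), k(0, 0)), 0), cons(e, 0)), cons(cons(e, c), cons(c, k(e, 0)))), cons(cons(cons(0, 0), cons(0, 0)), cons(0, k(cons(e, c), 0))))  →  cons(cons(cons(cons(k(c, k(0, 0)), 0), cons(e, 0)), cons(cons(e, c), cons(c, k(e, 0)))), cons(cons(cons(0, 0), cons(0, 0)), cons(0, k(cons(e, c), 0))))   [R2 at 1.1.1.1.1]
2. cons(cons(cons(cons(k(c, k(0, 0)), 0), cons(e, 0)), cons(cons(e, c), cons(c, k(e, 0)))), cons(cons(cons(0, 0), cons(0, 0)), cons(0, k(cons(e, c), 0))))  →  cons(cons(cons(cons(k(c, 0), 0), cons(e, 0)), cons(cons(e, c), cons(c, k(e, 0)))), cons(cons(cons(0, 0), cons(0, 0)), cons(0, k(cons(e, c), 0))))   [R2 at 1.1.1.1.2]
3. cons(cons(cons(cons(k(c, 0), 0), cons(e, 0)), cons(cons(e, c), cons(c, k(e, 0)))), cons(cons(cons(0, 0), cons(0, 0)), cons(0, k(cons(e, c), 0))))  →  cons(cons(cons(cons(c, 0), cons(e, 0)), cons(cons(e, c), cons(c, k(e, 0)))), cons(cons(cons(0, 0), cons(0, 0)), cons(0, k(cons(e, c), 0))))   [R2 at 1.1.1.1]
4. cons(cons(cons(cons(c, 0), cons(e, 0)), cons(cons(e, c), cons(c, k(e, 0)))), cons(cons(cons(0, 0), cons(0, 0)), cons(0, k(cons(e, c), 0))))  →  cons(cons(cons(cons(c, 0), cons(e, 0)), cons(cons(e, c), cons(c, e))), cons(cons(cons(0, 0), cons(0, 0)), cons(0, k(cons(e, c), 0))))   [R2 at 1.2.2.2]
5. cons(cons(cons(cons(c, 0), cons(e, 0)), cons(cons(e, c), cons(c, e))), cons(cons(cons(0, 0), cons(0, 0)), cons(0, k(cons(e, c), 0))))  →  cons(cons(cons(cons(c, 0), cons(e, 0)), cons(cons(e, c), cons(c, e))), cons(cons(cons(0, 0), cons(0, 0)), cons(0, cons(e, c))))   [R2 at 2.2.2]

cons(cons(cons(cons(c, 0), cons(e, 0)), cons(cons(e, c), cons(c, e))), cons(cons(cons(0, 0), cons(0, 0)), cons(0, cons(e, c))))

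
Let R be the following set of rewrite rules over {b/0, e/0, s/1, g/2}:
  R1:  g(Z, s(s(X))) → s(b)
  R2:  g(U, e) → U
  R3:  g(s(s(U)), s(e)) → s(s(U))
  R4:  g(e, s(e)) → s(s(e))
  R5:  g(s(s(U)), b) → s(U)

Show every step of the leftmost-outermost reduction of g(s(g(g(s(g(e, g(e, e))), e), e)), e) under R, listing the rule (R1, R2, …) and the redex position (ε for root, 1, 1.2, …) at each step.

1. g(s(g(g(s(g(e, g(e, e))), e), e)), e)  →  s(g(g(s(g(e, g(e, e))), e), e))   [R2 at ε]
2. s(g(g(s(g(e, g(e, e))), e), e))  →  s(g(s(g(e, g(e, e))), e))   [R2 at 1]
3. s(g(s(g(e, g(e, e))), e))  →  s(s(g(e, g(e, e))))   [R2 at 1]
4. s(s(g(e, g(e, e))))  →  s(s(g(e, e)))   [R2 at 1.1.2]
5. s(s(g(e, e)))  →  s(s(e))   [R2 at 1.1]

s(s(e))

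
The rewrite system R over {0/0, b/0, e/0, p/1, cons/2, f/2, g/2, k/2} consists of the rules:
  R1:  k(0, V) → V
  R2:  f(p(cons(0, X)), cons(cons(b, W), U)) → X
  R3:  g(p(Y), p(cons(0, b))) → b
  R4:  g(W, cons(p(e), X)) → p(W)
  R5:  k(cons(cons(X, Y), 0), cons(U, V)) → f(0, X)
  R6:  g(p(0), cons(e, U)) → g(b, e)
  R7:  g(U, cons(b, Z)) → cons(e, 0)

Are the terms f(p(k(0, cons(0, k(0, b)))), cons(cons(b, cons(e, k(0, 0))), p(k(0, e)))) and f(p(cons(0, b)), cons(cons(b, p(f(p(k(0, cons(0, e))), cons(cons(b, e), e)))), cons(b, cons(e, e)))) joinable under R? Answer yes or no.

Reduce t₁ = f(p(k(0, cons(0, k(0, b)))), cons(cons(b, cons(e, k(0, 0))), p(k(0, e)))):
1. f(p(k(0, cons(0, k(0, b)))), cons(cons(b, cons(e, k(0, 0))), p(k(0, e))))  →  f(p(cons(0, k(0, b))), cons(cons(b, cons(e, k(0, 0))), p(k(0, e))))   [R1 at 1.1]
2. f(p(cons(0, k(0, b))), cons(cons(b, cons(e, k(0, 0))), p(k(0, e))))  →  k(0, b)   [R2 at ε]
3. k(0, b)  →  b   [R1 at ε]

Reduce t₂ = f(p(cons(0, b)), cons(cons(b, p(f(p(k(0, cons(0, e))), cons(cons(b, e), e)))), cons(b, cons(e, e)))):
1. f(p(cons(0, b)), cons(cons(b, p(f(p(k(0, cons(0, e))), cons(cons(b, e), e)))), cons(b, cons(e, e))))  →  b   [R2 at ε]

yes — NF(t₁) = b, NF(t₂) = b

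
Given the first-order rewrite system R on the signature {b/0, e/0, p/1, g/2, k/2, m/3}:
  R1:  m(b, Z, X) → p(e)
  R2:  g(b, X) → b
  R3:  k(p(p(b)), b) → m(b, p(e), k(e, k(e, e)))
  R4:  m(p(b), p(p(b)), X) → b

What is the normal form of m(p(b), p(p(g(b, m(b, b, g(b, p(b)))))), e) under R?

b

1. m(p(b), p(p(g(b, m(b, b, g(b, p(b)))))), e)  →  m(p(b), p(p(b)), e)   [R2 at 2.1.1]
2. m(p(b), p(p(b)), e)  →  b   [R4 at ε]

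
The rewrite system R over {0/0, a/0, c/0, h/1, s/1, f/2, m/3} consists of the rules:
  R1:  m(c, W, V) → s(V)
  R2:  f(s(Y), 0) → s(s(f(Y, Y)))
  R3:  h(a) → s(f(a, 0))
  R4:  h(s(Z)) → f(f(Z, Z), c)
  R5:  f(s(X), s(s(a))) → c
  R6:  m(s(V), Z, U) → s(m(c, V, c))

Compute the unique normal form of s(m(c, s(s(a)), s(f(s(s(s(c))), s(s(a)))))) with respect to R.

s(s(s(c)))

1. s(m(c, s(s(a)), s(f(s(s(s(c))), s(s(a))))))  →  s(s(s(f(s(s(s(c))), s(s(a))))))   [R1 at 1]
2. s(s(s(f(s(s(s(c))), s(s(a))))))  →  s(s(s(c)))   [R5 at 1.1.1]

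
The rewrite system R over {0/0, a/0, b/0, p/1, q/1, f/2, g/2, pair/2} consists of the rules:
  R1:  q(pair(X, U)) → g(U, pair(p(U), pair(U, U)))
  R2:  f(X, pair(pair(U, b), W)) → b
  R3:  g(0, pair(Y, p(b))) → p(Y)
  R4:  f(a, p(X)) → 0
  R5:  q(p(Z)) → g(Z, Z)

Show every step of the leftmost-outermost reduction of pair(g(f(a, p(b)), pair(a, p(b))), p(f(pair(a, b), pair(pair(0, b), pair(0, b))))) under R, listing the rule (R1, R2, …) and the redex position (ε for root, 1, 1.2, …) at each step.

pair(p(a), p(b))

1. pair(g(f(a, p(b)), pair(a, p(b))), p(f(pair(a, b), pair(pair(0, b), pair(0, b)))))  →  pair(g(0, pair(a, p(b))), p(f(pair(a, b), pair(pair(0, b), pair(0, b)))))   [R4 at 1.1]
2. pair(g(0, pair(a, p(b))), p(f(pair(a, b), pair(pair(0, b), pair(0, b)))))  →  pair(p(a), p(f(pair(a, b), pair(pair(0, b), pair(0, b)))))   [R3 at 1]
3. pair(p(a), p(f(pair(a, b), pair(pair(0, b), pair(0, b)))))  →  pair(p(a), p(b))   [R2 at 2.1]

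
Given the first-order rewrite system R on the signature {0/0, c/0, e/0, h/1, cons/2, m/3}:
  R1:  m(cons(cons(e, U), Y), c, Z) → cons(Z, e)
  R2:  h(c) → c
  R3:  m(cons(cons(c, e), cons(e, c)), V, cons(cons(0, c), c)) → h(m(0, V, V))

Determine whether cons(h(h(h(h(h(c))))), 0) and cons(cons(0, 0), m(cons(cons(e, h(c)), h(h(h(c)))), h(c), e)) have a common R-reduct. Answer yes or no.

Reduce t₁ = cons(h(h(h(h(h(c))))), 0):
1. cons(h(h(h(h(h(c))))), 0)  →  cons(h(h(h(h(c)))), 0)   [R2 at 1.1.1.1.1]
2. cons(h(h(h(h(c)))), 0)  →  cons(h(h(h(c))), 0)   [R2 at 1.1.1.1]
3. cons(h(h(h(c))), 0)  →  cons(h(h(c)), 0)   [R2 at 1.1.1]
4. cons(h(h(c)), 0)  →  cons(h(c), 0)   [R2 at 1.1]
5. cons(h(c), 0)  →  cons(c, 0)   [R2 at 1]

Reduce t₂ = cons(cons(0, 0), m(cons(cons(e, h(c)), h(h(h(c)))), h(c), e)):
1. cons(cons(0, 0), m(cons(cons(e, h(c)), h(h(h(c)))), h(c), e))  →  cons(cons(0, 0), m(cons(cons(e, c), h(h(h(c)))), h(c), e))   [R2 at 2.1.1.2]
2. cons(cons(0, 0), m(cons(cons(e, c), h(h(h(c)))), h(c), e))  →  cons(cons(0, 0), m(cons(cons(e, c), h(h(c))), h(c), e))   [R2 at 2.1.2.1.1]
3. cons(cons(0, 0), m(cons(cons(e, c), h(h(c))), h(c), e))  →  cons(cons(0, 0), m(cons(cons(e, c), h(c)), h(c), e))   [R2 at 2.1.2.1]
4. cons(cons(0, 0), m(cons(cons(e, c), h(c)), h(c), e))  →  cons(cons(0, 0), m(cons(cons(e, c), c), h(c), e))   [R2 at 2.1.2]
5. cons(cons(0, 0), m(cons(cons(e, c), c), h(c), e))  →  cons(cons(0, 0), m(cons(cons(e, c), c), c, e))   [R2 at 2.2]
6. cons(cons(0, 0), m(cons(cons(e, c), c), c, e))  →  cons(cons(0, 0), cons(e, e))   [R1 at 2]

no — NF(t₁) = cons(c, 0), NF(t₂) = cons(cons(0, 0), cons(e, e))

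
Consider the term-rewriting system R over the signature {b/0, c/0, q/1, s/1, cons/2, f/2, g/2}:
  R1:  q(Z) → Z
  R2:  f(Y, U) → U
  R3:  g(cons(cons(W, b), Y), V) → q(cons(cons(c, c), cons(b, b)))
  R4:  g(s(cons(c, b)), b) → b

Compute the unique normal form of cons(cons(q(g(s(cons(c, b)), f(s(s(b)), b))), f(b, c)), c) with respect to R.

cons(cons(b, c), c)

1. cons(cons(q(g(s(cons(c, b)), f(s(s(b)), b))), f(b, c)), c)  →  cons(cons(g(s(cons(c, b)), f(s(s(b)), b)), f(b, c)), c)   [R1 at 1.1]
2. cons(cons(g(s(cons(c, b)), f(s(s(b)), b)), f(b, c)), c)  →  cons(cons(g(s(cons(c, b)), b), f(b, c)), c)   [R2 at 1.1.2]
3. cons(cons(g(s(cons(c, b)), b), f(b, c)), c)  →  cons(cons(b, f(b, c)), c)   [R4 at 1.1]
4. cons(cons(b, f(b, c)), c)  →  cons(cons(b, c), c)   [R2 at 1.2]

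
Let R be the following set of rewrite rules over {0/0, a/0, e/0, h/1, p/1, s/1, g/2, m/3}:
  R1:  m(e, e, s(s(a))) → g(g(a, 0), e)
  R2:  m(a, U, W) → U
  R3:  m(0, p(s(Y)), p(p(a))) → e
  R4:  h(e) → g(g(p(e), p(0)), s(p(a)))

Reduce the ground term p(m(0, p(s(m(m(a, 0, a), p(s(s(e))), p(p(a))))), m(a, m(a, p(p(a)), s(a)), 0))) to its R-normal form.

1. p(m(0, p(s(m(m(a, 0, a), p(s(s(e))), p(p(a))))), m(a, m(a, p(p(a)), s(a)), 0)))  →  p(m(0, p(s(m(0, p(s(s(e))), p(p(a))))), m(a, m(a, p(p(a)), s(a)), 0)))   [R2 at 1.2.1.1.1]
2. p(m(0, p(s(m(0, p(s(s(e))), p(p(a))))), m(a, m(a, p(p(a)), s(a)), 0)))  →  p(m(0, p(s(e)), m(a, m(a, p(p(a)), s(a)), 0)))   [R3 at 1.2.1.1]
3. p(m(0, p(s(e)), m(a, m(a, p(p(a)), s(a)), 0)))  →  p(m(0, p(s(e)), m(a, p(p(a)), s(a))))   [R2 at 1.3]
4. p(m(0, p(s(e)), m(a, p(p(a)), s(a))))  →  p(m(0, p(s(e)), p(p(a))))   [R2 at 1.3]
5. p(m(0, p(s(e)), p(p(a))))  →  p(e)   [R3 at 1]

p(e)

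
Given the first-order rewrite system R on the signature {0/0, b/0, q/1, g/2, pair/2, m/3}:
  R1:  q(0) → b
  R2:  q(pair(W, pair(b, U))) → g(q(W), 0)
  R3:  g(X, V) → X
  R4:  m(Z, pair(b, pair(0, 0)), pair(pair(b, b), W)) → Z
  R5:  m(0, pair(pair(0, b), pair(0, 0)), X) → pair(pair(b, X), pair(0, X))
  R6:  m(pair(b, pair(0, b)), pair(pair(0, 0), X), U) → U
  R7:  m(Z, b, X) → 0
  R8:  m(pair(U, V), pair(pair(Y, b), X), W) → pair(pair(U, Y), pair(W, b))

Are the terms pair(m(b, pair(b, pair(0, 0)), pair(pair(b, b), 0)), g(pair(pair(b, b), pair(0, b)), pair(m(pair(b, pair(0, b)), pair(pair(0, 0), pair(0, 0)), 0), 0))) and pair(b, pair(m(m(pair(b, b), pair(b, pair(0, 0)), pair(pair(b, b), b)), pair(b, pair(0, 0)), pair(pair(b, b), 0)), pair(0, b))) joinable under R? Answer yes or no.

yes — NF(t₁) = pair(b, pair(pair(b, b), pair(0, b))), NF(t₂) = pair(b, pair(pair(b, b), pair(0, b)))

Reduce t₁ = pair(m(b, pair(b, pair(0, 0)), pair(pair(b, b), 0)), g(pair(pair(b, b), pair(0, b)), pair(m(pair(b, pair(0, b)), pair(pair(0, 0), pair(0, 0)), 0), 0))):
1. pair(m(b, pair(b, pair(0, 0)), pair(pair(b, b), 0)), g(pair(pair(b, b), pair(0, b)), pair(m(pair(b, pair(0, b)), pair(pair(0, 0), pair(0, 0)), 0), 0)))  →  pair(b, g(pair(pair(b, b), pair(0, b)), pair(m(pair(b, pair(0, b)), pair(pair(0, 0), pair(0, 0)), 0), 0)))   [R4 at 1]
2. pair(b, g(pair(pair(b, b), pair(0, b)), pair(m(pair(b, pair(0, b)), pair(pair(0, 0), pair(0, 0)), 0), 0)))  →  pair(b, pair(pair(b, b), pair(0, b)))   [R3 at 2]

Reduce t₂ = pair(b, pair(m(m(pair(b, b), pair(b, pair(0, 0)), pair(pair(b, b), b)), pair(b, pair(0, 0)), pair(pair(b, b), 0)), pair(0, b))):
1. pair(b, pair(m(m(pair(b, b), pair(b, pair(0, 0)), pair(pair(b, b), b)), pair(b, pair(0, 0)), pair(pair(b, b), 0)), pair(0, b)))  →  pair(b, pair(m(pair(b, b), pair(b, pair(0, 0)), pair(pair(b, b), b)), pair(0, b)))   [R4 at 2.1]
2. pair(b, pair(m(pair(b, b), pair(b, pair(0, 0)), pair(pair(b, b), b)), pair(0, b)))  →  pair(b, pair(pair(b, b), pair(0, b)))   [R4 at 2.1]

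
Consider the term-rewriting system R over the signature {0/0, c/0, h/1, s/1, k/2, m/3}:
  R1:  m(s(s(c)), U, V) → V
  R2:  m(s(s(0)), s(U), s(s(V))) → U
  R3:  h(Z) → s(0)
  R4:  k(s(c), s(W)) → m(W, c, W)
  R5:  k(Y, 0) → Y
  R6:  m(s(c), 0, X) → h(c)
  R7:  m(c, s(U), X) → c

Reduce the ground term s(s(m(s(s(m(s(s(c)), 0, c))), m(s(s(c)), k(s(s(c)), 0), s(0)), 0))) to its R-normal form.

s(s(0))

1. s(s(m(s(s(m(s(s(c)), 0, c))), m(s(s(c)), k(s(s(c)), 0), s(0)), 0)))  →  s(s(m(s(s(c)), m(s(s(c)), k(s(s(c)), 0), s(0)), 0)))   [R1 at 1.1.1.1.1]
2. s(s(m(s(s(c)), m(s(s(c)), k(s(s(c)), 0), s(0)), 0)))  →  s(s(0))   [R1 at 1.1]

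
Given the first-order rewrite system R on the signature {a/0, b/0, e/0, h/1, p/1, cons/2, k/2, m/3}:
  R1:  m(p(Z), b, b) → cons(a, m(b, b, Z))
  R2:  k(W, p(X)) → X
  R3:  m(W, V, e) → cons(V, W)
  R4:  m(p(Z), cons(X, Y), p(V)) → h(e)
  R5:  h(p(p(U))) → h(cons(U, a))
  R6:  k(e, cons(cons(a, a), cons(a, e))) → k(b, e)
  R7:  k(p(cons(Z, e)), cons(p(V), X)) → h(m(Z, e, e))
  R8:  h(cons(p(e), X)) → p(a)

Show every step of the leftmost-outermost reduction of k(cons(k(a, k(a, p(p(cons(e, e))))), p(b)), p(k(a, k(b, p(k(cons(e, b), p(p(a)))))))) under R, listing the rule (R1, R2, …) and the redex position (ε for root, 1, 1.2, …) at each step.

a

1. k(cons(k(a, k(a, p(p(cons(e, e))))), p(b)), p(k(a, k(b, p(k(cons(e, b), p(p(a))))))))  →  k(a, k(b, p(k(cons(e, b), p(p(a))))))   [R2 at ε]
2. k(a, k(b, p(k(cons(e, b), p(p(a))))))  →  k(a, k(cons(e, b), p(p(a))))   [R2 at 2]
3. k(a, k(cons(e, b), p(p(a))))  →  k(a, p(a))   [R2 at 2]
4. k(a, p(a))  →  a   [R2 at ε]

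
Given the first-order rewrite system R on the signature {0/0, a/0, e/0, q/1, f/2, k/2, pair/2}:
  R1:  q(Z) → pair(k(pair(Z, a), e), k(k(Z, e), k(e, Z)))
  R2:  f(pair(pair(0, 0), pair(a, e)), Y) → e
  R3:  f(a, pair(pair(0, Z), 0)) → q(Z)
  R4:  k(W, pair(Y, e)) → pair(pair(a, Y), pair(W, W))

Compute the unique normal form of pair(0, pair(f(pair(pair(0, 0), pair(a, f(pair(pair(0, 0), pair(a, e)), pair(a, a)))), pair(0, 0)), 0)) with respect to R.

1. pair(0, pair(f(pair(pair(0, 0), pair(a, f(pair(pair(0, 0), pair(a, e)), pair(a, a)))), pair(0, 0)), 0))  →  pair(0, pair(f(pair(pair(0, 0), pair(a, e)), pair(0, 0)), 0))   [R2 at 2.1.1.2.2]
2. pair(0, pair(f(pair(pair(0, 0), pair(a, e)), pair(0, 0)), 0))  →  pair(0, pair(e, 0))   [R2 at 2.1]

pair(0, pair(e, 0))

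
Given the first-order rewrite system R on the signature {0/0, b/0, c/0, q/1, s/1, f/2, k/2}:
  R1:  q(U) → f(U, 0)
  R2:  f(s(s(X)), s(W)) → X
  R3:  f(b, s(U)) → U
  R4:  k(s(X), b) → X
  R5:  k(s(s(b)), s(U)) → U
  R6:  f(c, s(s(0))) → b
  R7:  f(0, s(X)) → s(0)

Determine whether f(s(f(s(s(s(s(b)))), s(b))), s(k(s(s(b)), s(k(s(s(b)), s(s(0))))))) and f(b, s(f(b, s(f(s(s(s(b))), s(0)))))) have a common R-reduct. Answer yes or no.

Reduce t₁ = f(s(f(s(s(s(s(b)))), s(b))), s(k(s(s(b)), s(k(s(s(b)), s(s(0))))))):
1. f(s(f(s(s(s(s(b)))), s(b))), s(k(s(s(b)), s(k(s(s(b)), s(s(0)))))))  →  f(s(s(s(b))), s(k(s(s(b)), s(k(s(s(b)), s(s(0)))))))   [R2 at 1.1]
2. f(s(s(s(b))), s(k(s(s(b)), s(k(s(s(b)), s(s(0)))))))  →  s(b)   [R2 at ε]

Reduce t₂ = f(b, s(f(b, s(f(s(s(s(b))), s(0)))))):
1. f(b, s(f(b, s(f(s(s(s(b))), s(0))))))  →  f(b, s(f(s(s(s(b))), s(0))))   [R3 at ε]
2. f(b, s(f(s(s(s(b))), s(0))))  →  f(s(s(s(b))), s(0))   [R3 at ε]
3. f(s(s(s(b))), s(0))  →  s(b)   [R2 at ε]

yes — NF(t₁) = s(b), NF(t₂) = s(b)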